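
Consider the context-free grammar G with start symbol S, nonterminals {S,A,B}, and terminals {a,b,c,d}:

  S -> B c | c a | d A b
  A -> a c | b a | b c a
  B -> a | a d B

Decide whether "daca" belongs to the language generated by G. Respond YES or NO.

Convert to CNF:
  S -> B T1 | T1 T0 | T3 X6
  A -> T0 T1 | T2 T0 | T2 X4
  B -> T0 X5 | a
  T0 -> a
  T1 -> c
  T2 -> b
  T3 -> d
  X4 -> T1 T0
  X5 -> T3 B
  X6 -> A T2

CYK table (by increasing span):
  T[0,0] 'd' = {T3}  orig:{}
  T[1,1] 'a' = {B,T0}  orig:{B}
  T[2,2] 'c' = {T1}  orig:{}
  T[3,3] 'a' = {B,T0}  orig:{B}
  T[0,1] 'da' = {X5}  orig:{}
  T[1,2] 'ac' = {A,S}
  T[2,3] 'ca' = {S,X4}  orig:{S}
  T[0,2] 'dac' = ∅
  T[1,3] 'aca' = ∅
  T[0,3] 'daca' = ∅

S ∉ T[0,3] ⇒ NO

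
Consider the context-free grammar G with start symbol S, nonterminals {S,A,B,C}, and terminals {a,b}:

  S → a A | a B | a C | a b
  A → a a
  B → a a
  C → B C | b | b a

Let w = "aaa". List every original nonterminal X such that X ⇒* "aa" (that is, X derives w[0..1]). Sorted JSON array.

Convert to CNF:
  S -> T0 A | T0 B | T0 C | T0 T1
  A -> T0 T0
  B -> T0 T0
  C -> B C | T1 T0 | b
  T0 -> a
  T1 -> b

CYK table (by increasing span) — only the sub-triangle for w[0..1]:
  T[0,0] 'a' = {T0}  orig:{}
  T[1,1] 'a' = {T0}  orig:{}
  T[0,1] 'aa' = {A,B}

Original NTs in T[0,1] deriving "aa": ["A", "B"]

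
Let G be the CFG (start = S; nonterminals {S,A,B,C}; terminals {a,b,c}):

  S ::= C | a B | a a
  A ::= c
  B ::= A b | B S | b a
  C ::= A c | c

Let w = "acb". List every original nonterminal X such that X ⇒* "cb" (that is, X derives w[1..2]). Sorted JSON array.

CNF form of G:
  S -> A T2 | T1 B | T1 T1 | c
  A -> c
  B -> A T0 | B S | T0 T1
  C -> A T2 | c
  T0 -> b
  T1 -> a
  T2 -> c

CYK fill, restricted to cells inside w[1..2]:
  T[1,1] 'c' = {A,C,S,T2}  orig:{A,C,S}
  T[2,2] 'b' = {T0}  orig:{}
  T[1,2] 'cb' = {B}

Original NTs in T[1,2] deriving "cb": ["B"]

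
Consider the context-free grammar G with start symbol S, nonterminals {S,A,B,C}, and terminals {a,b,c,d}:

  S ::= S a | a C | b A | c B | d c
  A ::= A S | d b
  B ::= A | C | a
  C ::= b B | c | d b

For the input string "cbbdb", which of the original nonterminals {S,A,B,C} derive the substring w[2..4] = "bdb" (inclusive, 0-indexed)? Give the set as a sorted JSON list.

Convert to CNF:
  S -> S T2 | T0 T3 | T1 A | T2 C | T3 B
  A -> A S | T0 T1
  B -> A S | T0 T1 | T1 B | a | c
  C -> T0 T1 | T1 B | c
  T0 -> d
  T1 -> b
  T2 -> a
  T3 -> c

Fill CYK table bottom-up (cells [i..j] with 2 ≤ i ≤ j ≤ 4 only):
  T[2,2] 'b' = {T1}  orig:{}
  T[3,3] 'd' = {T0}  orig:{}
  T[4,4] 'b' = {T1}  orig:{}
  T[2,3] 'bd' = ∅
  T[3,4] 'db' = {A,B,C}
  T[2,4] 'bdb' = {B,C,S}

Original NTs in T[2,4] deriving "bdb": ["B", "C", "S"]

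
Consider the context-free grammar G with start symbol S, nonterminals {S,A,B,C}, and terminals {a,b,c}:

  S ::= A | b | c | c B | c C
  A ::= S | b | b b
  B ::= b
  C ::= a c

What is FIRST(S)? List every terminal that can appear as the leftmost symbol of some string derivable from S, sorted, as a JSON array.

FIRST iteration:
[1]
  A via A→b: +{b}
  B via B→b: +{b}
  C via C→a c: +{a}
  S via S→A: +{b}
  S via S→c: +{c}
  S: {b,c}  A: {b}  B: {b}  C: {a}
[2]
  A via A→S: +{c}
  S: {b,c}  A: {b,c}  B: {b}  C: {a}
[3] (stable)
  S: {b,c}  A: {b,c}  B: {b}  C: {a}

FIRST(S) = ["b", "c"]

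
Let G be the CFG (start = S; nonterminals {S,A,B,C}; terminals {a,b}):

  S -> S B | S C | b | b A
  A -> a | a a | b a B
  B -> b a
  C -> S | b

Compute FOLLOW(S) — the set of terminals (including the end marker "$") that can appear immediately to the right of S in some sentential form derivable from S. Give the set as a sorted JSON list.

FIRST iteration:
pass 1:
  A via A→a: +{a}
  A via A→b a B: +{b}
  B via B→b a: +{b}
  C via C→b: +{b}
  S via S→b: +{b}
  FIRST[S]={b}  FIRST[A]={a,b}  FIRST[B]={b}  FIRST[C]={b}
pass 2: — fixpoint
  FIRST[S]={b}  FIRST[A]={a,b}  FIRST[B]={b}  FIRST[C]={b}

FOLLOW iteration:
seed FOLLOW(S) with $
pass 1:
  S→S B: FOLLOW(S) ⊇ FIRST(B) = {b}; new: +{b}
  S→S B: FOLLOW(B) ⊇ FOLLOW(S) ⊇ {$,b}; new: +{$,b}
  S→S C: FOLLOW(C) ⊇ FOLLOW(S) ⊇ {$,b}; new: +{$,b}
  S→b A: FOLLOW(A) ⊇ FOLLOW(S) ⊇ {$,b}; new: +{$,b}
  S: {$,b}  A: {$,b}  B: {$,b}  C: {$,b}
pass 2: (no change)
  S: {$,b}  A: {$,b}  B: {$,b}  C: {$,b}

FOLLOW(S) = ["$", "b"]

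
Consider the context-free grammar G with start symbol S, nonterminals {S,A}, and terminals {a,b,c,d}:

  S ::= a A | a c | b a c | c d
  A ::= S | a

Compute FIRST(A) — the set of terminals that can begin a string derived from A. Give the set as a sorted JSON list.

FIRST iteration:
[1]
  A via A→a: +{a}
  S via S→a A: +{a}
  S via S→b a c: +{b}
  S via S→c d: +{c}
  FIRST[S]={a,b,c}  FIRST[A]={a}
[2]
  A via A→S: +{b,c}
  FIRST[S]={a,b,c}  FIRST[A]={a,b,c}
[3] — fixpoint
  FIRST[S]={a,b,c}  FIRST[A]={a,b,c}

FIRST(A) = ["a", "b", "c"]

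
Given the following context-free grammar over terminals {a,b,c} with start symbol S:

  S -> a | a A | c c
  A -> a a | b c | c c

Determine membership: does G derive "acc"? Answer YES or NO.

Convert to CNF:
  S -> T0 A | T2 T2 | a
  A -> T0 T0 | T1 T2 | T2 T2
  T0 -> a
  T1 -> b
  T2 -> c

CYK table (by increasing span):
  cell(0,0) a: {S,T0}  orig:{S}
  cell(1,1) c: {T2}  orig:{}
  cell(2,2) c: {T2}  orig:{}
  cell(0,1) ac: ∅
  cell(1,2) cc: {A,S}
  cell(0,2) acc: {S}

S ∈ T[0,2] ⇒ YES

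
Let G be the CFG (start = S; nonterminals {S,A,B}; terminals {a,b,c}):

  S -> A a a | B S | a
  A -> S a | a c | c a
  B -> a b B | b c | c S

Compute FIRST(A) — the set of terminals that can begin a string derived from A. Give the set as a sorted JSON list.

FIRST sets, iterate to fixpoint:
[1]
  A via A→a c: +{a}
  A via A→c a: +{c}
  B via B→a b B: +{a}
  B via B→b c: +{b}
  B via B→c S: +{c}
  S via S→A a a: +{a,c}
  S via S→B S: +{b}
  FIRST[S]={a,b,c}  FIRST[A]={a,c}  FIRST[B]={a,b,c}
[2]
  A via A→S a: +{b}
  FIRST[S]={a,b,c}  FIRST[A]={a,b,c}  FIRST[B]={a,b,c}
[3] (stable)
  FIRST[S]={a,b,c}  FIRST[A]={a,b,c}  FIRST[B]={a,b,c}

FIRST(A) = ["a", "b", "c"]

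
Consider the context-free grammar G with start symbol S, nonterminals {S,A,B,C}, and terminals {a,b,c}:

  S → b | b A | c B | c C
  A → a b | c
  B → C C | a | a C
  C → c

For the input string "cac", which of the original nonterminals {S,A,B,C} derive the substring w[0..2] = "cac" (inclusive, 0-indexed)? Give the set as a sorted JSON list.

Convert to CNF:
  S -> T1 A | T2 B | T2 C | b
  A -> T0 T1 | c
  B -> C C | T0 C | a
  C -> c
  T0 -> a
  T1 -> b
  T2 -> c

CYK table (by increasing span) — only the sub-triangle for w[0..2]:
  [0..0]={A,C,T2}  "c"  orig:{A,C}
  [1..1]={B,T0}  "a"  orig:{B}
  [2..2]={A,C,T2}  "c"  orig:{A,C}
  [0..1]={S}  "ca"
  [1..2]={B}  "ac"
  [0..2]={S}  "cac"

Original NTs in T[0,2] deriving "cac": ["S"]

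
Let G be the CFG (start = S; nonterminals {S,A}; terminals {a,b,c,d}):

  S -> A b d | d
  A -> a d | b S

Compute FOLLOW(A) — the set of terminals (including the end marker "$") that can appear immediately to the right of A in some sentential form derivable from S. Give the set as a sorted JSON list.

FIRST iteration:
round 1:
  A via A→a d: +{a}
  A via A→b S: +{b}
  S via S→A b d: +{a,b}
  S via S→d: +{d}
  S: {a,b,d}  A: {a,b}
round 2: — fixpoint
  S: {a,b,d}  A: {a,b}

Compute FOLLOW by fixpoint:
seed FOLLOW(S) with $
iter 1:
  S→A b d: FOLLOW(A) ⊇ FIRST(b) = {b}; new: +{b}
  FOLLOW(S)={$}  FOLLOW(A)={b}
iter 2:
  A→b S: FOLLOW(S) ⊇ FOLLOW(A) ⊇ {b}; new: +{b}
  FOLLOW(S)={$,b}  FOLLOW(A)={b}
iter 3: (no change)
  FOLLOW(S)={$,b}  FOLLOW(A)={b}

FOLLOW(A) = ["b"]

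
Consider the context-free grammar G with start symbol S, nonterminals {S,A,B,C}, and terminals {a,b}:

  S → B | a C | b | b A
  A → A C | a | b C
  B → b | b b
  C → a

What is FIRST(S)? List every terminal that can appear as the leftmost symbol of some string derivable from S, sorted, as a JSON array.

FIRST sets, iterate to fixpoint:
[1]
  A via A→a: +{a}
  A via A→b C: +{b}
  B via B→b: +{b}
  C via C→a: +{a}
  S via S→B: +{b}
  S via S→a C: +{a}
  FIRST(S)={a,b}  FIRST(A)={a,b}  FIRST(B)={b}  FIRST(C)={a}
[2] (no change)
  FIRST(S)={a,b}  FIRST(A)={a,b}  FIRST(B)={b}  FIRST(C)={a}

FIRST(S) = ["a", "b"]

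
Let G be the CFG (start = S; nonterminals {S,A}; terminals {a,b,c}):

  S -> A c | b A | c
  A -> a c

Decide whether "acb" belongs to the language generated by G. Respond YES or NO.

Convert to CNF:
  S -> A T1 | T2 A | c
  A -> T0 T1
  T0 -> a
  T1 -> c
  T2 -> b

CYK table (by increasing span):
  T[0,0] 'a' = {T0}  orig:{}
  T[1,1] 'c' = {S,T1}  orig:{S}
  T[2,2] 'b' = {T2}  orig:{}
  T[0,1] 'ac' = {A}
  T[1,2] 'cb' = ∅
  T[0,2] 'acb' = ∅

S ∉ T[0,2] ⇒ NO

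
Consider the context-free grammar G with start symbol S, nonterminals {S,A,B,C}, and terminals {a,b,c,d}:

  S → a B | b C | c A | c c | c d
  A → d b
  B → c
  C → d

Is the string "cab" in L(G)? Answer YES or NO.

Convert to CNF:
  S -> T1 C | T2 B | T3 A | T3 T0 | T3 T3
  A -> T0 T1
  B -> c
  C -> d
  T0 -> d
  T1 -> b
  T2 -> a
  T3 -> c

Fill CYK table bottom-up:
  [0..0]={B,T3}  "c"  orig:{B}
  [1..1]={T2}  "a"  orig:{}
  [2..2]={T1}  "b"  orig:{}
  [0..1]=∅  "ca"
  [1..2]=∅  "ab"
  [0..2]=∅  "cab"

S ∉ T[0,2] ⇒ NO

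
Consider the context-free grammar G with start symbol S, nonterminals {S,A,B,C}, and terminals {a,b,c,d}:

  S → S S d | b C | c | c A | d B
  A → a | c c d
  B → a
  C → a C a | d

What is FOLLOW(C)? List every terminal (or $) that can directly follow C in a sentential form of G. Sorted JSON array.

Compute FIRST by fixpoint:
[1]
  A via A→a: +{a}
  A via A→c c d: +{c}
  B via B→a: +{a}
  C via C→a C a: +{a}
  C via C→d: +{d}
  S via S→b C: +{b}
  S via S→c: +{c}
  S via S→d B: +{d}
  S: {b,c,d}  A: {a,c}  B: {a}  C: {a,d}
[2] — fixpoint
  S: {b,c,d}  A: {a,c}  B: {a}  C: {a,d}

Compute FOLLOW by fixpoint:
FOLLOW(S) := {$}
round 1:
  C→a C a: FOLLOW(C) ⊇ FIRST(a) = {a}; new: +{a}
  S→S S d: FOLLOW(S) ⊇ FIRST(S) = {b,c,d}; new: +{b,c,d}
  S→b C: FOLLOW(C) ⊇ FOLLOW(S) ⊇ {$,b,c,d}; new: +{$,b,c,d}
  S→c A: FOLLOW(A) ⊇ FOLLOW(S) ⊇ {$,b,c,d}; new: +{$,b,c,d}
  S→d B: FOLLOW(B) ⊇ FOLLOW(S) ⊇ {$,b,c,d}; new: +{$,b,c,d}
  S: {$,b,c,d}  A: {$,b,c,d}  B: {$,b,c,d}  C: {$,a,b,c,d}
round 2: (stable)
  S: {$,b,c,d}  A: {$,b,c,d}  B: {$,b,c,d}  C: {$,a,b,c,d}

FOLLOW(C) = ["$", "a", "b", "c", "d"]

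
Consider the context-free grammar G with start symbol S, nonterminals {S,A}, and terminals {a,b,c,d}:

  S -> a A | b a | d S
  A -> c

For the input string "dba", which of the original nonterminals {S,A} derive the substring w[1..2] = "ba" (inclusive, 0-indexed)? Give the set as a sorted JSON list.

CNF form of G:
  S -> T0 A | T1 T0 | T2 S
  A -> c
  T0 -> a
  T1 -> b
  T2 -> d

CYK table (by increasing span), restricted to cells inside w[1..2]:
  [1..1]={T1}  "b"  orig:{}
  [2..2]={T0}  "a"  orig:{}
  [1..2]={S}  "ba"

Original NTs in T[1,2] deriving "ba": ["S"]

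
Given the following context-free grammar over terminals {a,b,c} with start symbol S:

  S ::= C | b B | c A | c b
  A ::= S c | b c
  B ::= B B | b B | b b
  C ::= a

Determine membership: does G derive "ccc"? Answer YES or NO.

Convert to CNF:
  S -> T0 A | T0 T1 | T1 B | a
  A -> S T0 | T1 T0
  B -> B B | T1 B | T1 T1
  C -> a
  T0 -> c
  T1 -> b

CYK fill:
  T[0,0] 'c' = {T0}  orig:{}
  T[1,1] 'c' = {T0}  orig:{}
  T[2,2] 'c' = {T0}  orig:{}
  T[0,1] 'cc' = ∅
  T[1,2] 'cc' = ∅
  T[0,2] 'ccc' = ∅

S ∉ T[0,2] ⇒ NO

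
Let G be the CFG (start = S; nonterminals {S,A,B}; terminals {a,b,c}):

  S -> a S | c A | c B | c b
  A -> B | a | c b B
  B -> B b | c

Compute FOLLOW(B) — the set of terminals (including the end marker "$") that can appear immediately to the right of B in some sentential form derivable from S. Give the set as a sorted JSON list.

Compute FIRST by fixpoint:
round 1:
  A via A→a: +{a}
  A via A→c b B: +{c}
  B via B→c: +{c}
  S via S→a S: +{a}
  S via S→c A: +{c}
  FIRST(S)={a,c}  FIRST(A)={a,c}  FIRST(B)={c}
round 2: done
  FIRST(S)={a,c}  FIRST(A)={a,c}  FIRST(B)={c}

FOLLOW sets:
seed FOLLOW(S) with $
round 1:
  B→B b: FOLLOW(B) ⊇ FIRST(b) = {b}; new: +{b}
  S→c A: FOLLOW(A) ⊇ FOLLOW(S) ⊇ {$}; new: +{$}
  S→c B: FOLLOW(B) ⊇ FOLLOW(S) ⊇ {$}; new: +{$}
  FOLLOW(S)={$}  FOLLOW(A)={$}  FOLLOW(B)={$,b}
round 2: (no change)
  FOLLOW(S)={$}  FOLLOW(A)={$}  FOLLOW(B)={$,b}

FOLLOW(B) = ["$", "b"]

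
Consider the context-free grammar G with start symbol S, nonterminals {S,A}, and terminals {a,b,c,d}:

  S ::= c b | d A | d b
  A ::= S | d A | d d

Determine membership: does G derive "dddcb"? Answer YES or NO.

Convert to CNF:
  S -> T0 T1 | T2 A | T2 T1
  A -> T0 T1 | T2 A | T2 T1 | T2 T2
  T0 -> c
  T1 -> b
  T2 -> d

CYK fill:
  cell(0,0) d: {T2}  orig:{}
  cell(1,1) d: {T2}  orig:{}
  cell(2,2) d: {T2}  orig:{}
  cell(3,3) c: {T0}  orig:{}
  cell(4,4) b: {T1}  orig:{}
  cell(0,1) dd: {A}
  cell(1,2) dd: {A}
  cell(2,3) dc: ∅
  cell(3,4) cb: {A,S}
  cell(0,2) ddd: {A,S}
  cell(1,3) ddc: ∅
  cell(2,4) dcb: {A,S}
  cell(0,3) dddc: ∅
  cell(1,4) ddcb: {A,S}
  cell(0,4) dddcb: {A,S}

S ∈ T[0,4] ⇒ YES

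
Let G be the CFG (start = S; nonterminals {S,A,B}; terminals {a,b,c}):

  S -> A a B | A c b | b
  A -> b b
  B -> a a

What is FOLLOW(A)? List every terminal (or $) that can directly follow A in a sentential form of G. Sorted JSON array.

FIRST iteration:
round 1:
  A via A→b b: +{b}
  B via B→a a: +{a}
  S via S→A a B: +{b}
  FIRST[S]={b}  FIRST[A]={b}  FIRST[B]={a}
round 2: — fixpoint
  FIRST[S]={b}  FIRST[A]={b}  FIRST[B]={a}

FOLLOW sets:
seed FOLLOW(S) with $
[1]
  S→A a B: FOLLOW(A) ⊇ FIRST(a) = {a}; new: +{a}
  S→A a B: FOLLOW(B) ⊇ FOLLOW(S) ⊇ {$}; new: +{$}
  S→A c b: FOLLOW(A) ⊇ FIRST(c) = {c}; new: +{c}
  S: {$}  A: {a,c}  B: {$}
[2] — fixpoint
  S: {$}  A: {a,c}  B: {$}

FOLLOW(A) = ["a", "c"]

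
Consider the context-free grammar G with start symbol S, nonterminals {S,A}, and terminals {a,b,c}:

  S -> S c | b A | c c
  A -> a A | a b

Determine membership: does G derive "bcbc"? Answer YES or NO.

CNF form of G:
  S -> S T2 | T1 A | T2 T2
  A -> T0 A | T0 T1
  T0 -> a
  T1 -> b
  T2 -> c

Fill CYK table bottom-up:
  [0..0]={T1}  "b"  orig:{}
  [1..1]={T2}  "c"  orig:{}
  [2..2]={T1}  "b"  orig:{}
  [3..3]={T2}  "c"  orig:{}
  [0..1]=∅  "bc"
  [1..2]=∅  "cb"
  [2..3]=∅  "bc"
  [0..2]=∅  "bcb"
  [1..3]=∅  "cbc"
  [0..3]=∅  "bcbc"

S ∉ T[0,3] ⇒ NO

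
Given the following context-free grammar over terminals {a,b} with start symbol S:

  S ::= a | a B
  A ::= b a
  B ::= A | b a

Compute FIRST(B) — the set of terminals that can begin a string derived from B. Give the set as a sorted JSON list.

Compute FIRST by fixpoint:
pass 1:
  A via A→b a: +{b}
  B via B→A: +{b}
  S via S→a: +{a}
  S: {a}  A: {b}  B: {b}
pass 2: done
  S: {a}  A: {b}  B: {b}

FIRST(B) = ["b"]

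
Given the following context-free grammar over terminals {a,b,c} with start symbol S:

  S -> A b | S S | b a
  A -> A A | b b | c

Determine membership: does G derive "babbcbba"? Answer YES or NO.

Convert to CNF:
  S -> A T0 | S S | T0 T1
  A -> A A | T0 T0 | c
  T0 -> b
  T1 -> a

CYK table (by increasing span):
  [0..0]={T0}  "b"  orig:{}
  [1..1]={T1}  "a"  orig:{}
  [2..2]={T0}  "b"  orig:{}
  [3..3]={T0}  "b"  orig:{}
  [4..4]={A}  "c"
  [5..5]={T0}  "b"  orig:{}
  [6..6]={T0}  "b"  orig:{}
  [7..7]={T1}  "a"  orig:{}
  [0..1]={S}  "ba"
  [1..2]=∅  "ab"
  [2..3]={A}  "bb"
  [3..4]=∅  "bc"
  [4..5]={S}  "cb"
  [5..6]={A}  "bb"
  [6..7]={S}  "ba"
  [0..2]=∅  "bab"
  [1..3]=∅  "abb"
  [2..4]={A}  "bbc"
  [3..5]=∅  "bcb"
  [4..6]={A}  "cbb"
  [5..7]=∅  "bba"
  [0..3]=∅  "babb"
  [1..4]=∅  "abbc"
  [2..5]={S}  "bbcb"
  [3..6]=∅  "bcbb"
  [4..7]={S}  "cbba"
  [0..4]=∅  "babbc"
  [1..5]=∅  "abbcb"
  [2..6]={A}  "bbcbb"
  [3..7]=∅  "bcbba"
  [0..5]={S}  "babbcb"
  [1..6]=∅  "abbcbb"
  [2..7]={S}  "bbcbba"
  [0..6]=∅  "babbcbb"
  [1..7]=∅  "abbcbba"
  [0..7]={S}  "babbcbba"

S ∈ T[0,7] ⇒ YES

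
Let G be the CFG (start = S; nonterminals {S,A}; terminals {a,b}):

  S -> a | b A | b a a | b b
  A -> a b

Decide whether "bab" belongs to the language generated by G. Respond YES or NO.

Convert to CNF:
  S -> T1 A | T1 T1 | T1 X2 | a
  A -> T0 T1
  T0 -> a
  T1 -> b
  X2 -> T0 T0

Fill CYK table bottom-up:
  [0..0]={T1}  "b"  orig:{}
  [1..1]={S,T0}  "a"  orig:{S}
  [2..2]={T1}  "b"  orig:{}
  [0..1]=∅  "ba"
  [1..2]={A}  "ab"
  [0..2]={S}  "bab"

S ∈ T[0,2] ⇒ YES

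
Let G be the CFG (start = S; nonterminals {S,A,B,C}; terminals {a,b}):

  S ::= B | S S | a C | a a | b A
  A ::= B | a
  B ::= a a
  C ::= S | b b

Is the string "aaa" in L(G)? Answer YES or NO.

CNF form of G:
  S -> S S | T0 C | T0 T0 | T1 A
  A -> T0 T0 | a
  B -> T0 T0
  C -> S S | T0 C | T0 T0 | T1 A | T1 T1
  T0 -> a
  T1 -> b

Fill CYK table bottom-up:
  T[0,0] 'a' = {A,T0}  orig:{A}
  T[1,1] 'a' = {A,T0}  orig:{A}
  T[2,2] 'a' = {A,T0}  orig:{A}
  T[0,1] 'aa' = {A,B,C,S}
  T[1,2] 'aa' = {A,B,C,S}
  T[0,2] 'aaa' = {C,S}

S ∈ T[0,2] ⇒ YES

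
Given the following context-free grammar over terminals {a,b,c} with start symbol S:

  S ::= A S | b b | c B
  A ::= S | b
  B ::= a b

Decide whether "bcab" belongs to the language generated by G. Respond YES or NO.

CNF form of G:
  S -> A S | T0 T0 | T1 B
  A -> A S | T0 T0 | T1 B | b
  B -> T2 T0
  T0 -> b
  T1 -> c
  T2 -> a

CYK table (by increasing span):
  cell(0,0) b: {A,T0}  orig:{A}
  cell(1,1) c: {T1}  orig:{}
  cell(2,2) a: {T2}  orig:{}
  cell(3,3) b: {A,T0}  orig:{A}
  cell(0,1) bc: ∅
  cell(1,2) ca: ∅
  cell(2,3) ab: {B}
  cell(0,2) bca: ∅
  cell(1,3) cab: {A,S}
  cell(0,3) bcab: {A,S}

S ∈ T[0,3] ⇒ YES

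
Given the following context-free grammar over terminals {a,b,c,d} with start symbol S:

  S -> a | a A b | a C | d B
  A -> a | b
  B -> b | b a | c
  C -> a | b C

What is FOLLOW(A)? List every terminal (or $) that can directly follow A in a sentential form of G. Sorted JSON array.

Compute FIRST by fixpoint:
round 1:
  A via A→a: +{a}
  A via A→b: +{b}
  B via B→b: +{b}
  B via B→c: +{c}
  C via C→a: +{a}
  C via C→b C: +{b}
  S via S→a: +{a}
  S via S→d B: +{d}
  S: {a,d}  A: {a,b}  B: {b,c}  C: {a,b}
round 2: done
  S: {a,d}  A: {a,b}  B: {b,c}  C: {a,b}

Compute FOLLOW by fixpoint:
initialize: $ ∈ FOLLOW(S)
iter 1:
  S→a A b: FOLLOW(A) ⊇ FIRST(b) = {b}; new: +{b}
  S→a C: FOLLOW(C) ⊇ FOLLOW(S) ⊇ {$}; new: +{$}
  S→d B: FOLLOW(B) ⊇ FOLLOW(S) ⊇ {$}; new: +{$}
  FOLLOW(S)={$}  FOLLOW(A)={b}  FOLLOW(B)={$}  FOLLOW(C)={$}
iter 2: (stable)
  FOLLOW(S)={$}  FOLLOW(A)={b}  FOLLOW(B)={$}  FOLLOW(C)={$}

FOLLOW(A) = ["b"]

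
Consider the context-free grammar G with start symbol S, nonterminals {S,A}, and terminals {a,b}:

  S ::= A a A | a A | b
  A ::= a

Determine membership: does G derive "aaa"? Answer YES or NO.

Convert to CNF:
  S -> A X1 | T0 A | b
  A -> a
  T0 -> a
  X1 -> T0 A

Fill CYK table bottom-up:
  cell(0,0) a: {A,T0}  orig:{A}
  cell(1,1) a: {A,T0}  orig:{A}
  cell(2,2) a: {A,T0}  orig:{A}
  cell(0,1) aa: {S,X1}  orig:{S}
  cell(1,2) aa: {S,X1}  orig:{S}
  cell(0,2) aaa: {S}

S ∈ T[0,2] ⇒ YES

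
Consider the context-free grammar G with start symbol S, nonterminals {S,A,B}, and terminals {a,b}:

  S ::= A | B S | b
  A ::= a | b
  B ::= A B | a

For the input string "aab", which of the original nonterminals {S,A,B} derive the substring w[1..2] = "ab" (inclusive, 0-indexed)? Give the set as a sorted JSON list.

Convert to CNF:
  S -> B S | a | b
  A -> a | b
  B -> A B | a

CYK table (by increasing span), restricted to cells inside w[1..2]:
  [1..1]={A,B,S}  "a"
  [2..2]={A,S}  "b"
  [1..2]={S}  "ab"

Original NTs in T[1,2] deriving "ab": ["S"]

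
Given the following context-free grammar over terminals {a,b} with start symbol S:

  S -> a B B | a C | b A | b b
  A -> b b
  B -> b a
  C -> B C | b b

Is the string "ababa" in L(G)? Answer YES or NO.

CNF form of G:
  S -> T0 A | T0 T0 | T1 C | T1 X2
  A -> T0 T0
  B -> T0 T1
  C -> B C | T0 T0
  T0 -> b
  T1 -> a
  X2 -> B B

CYK fill:
  [0..0]={T1}  "a"  orig:{}
  [1..1]={T0}  "b"  orig:{}
  [2..2]={T1}  "a"  orig:{}
  [3..3]={T0}  "b"  orig:{}
  [4..4]={T1}  "a"  orig:{}
  [0..1]=∅  "ab"
  [1..2]={B}  "ba"
  [2..3]=∅  "ab"
  [3..4]={B}  "ba"
  [0..2]=∅  "aba"
  [1..3]=∅  "bab"
  [2..4]=∅  "aba"
  [0..3]=∅  "abab"
  [1..4]={X2}  "baba"  orig:{}
  [0..4]={S}  "ababa"

S ∈ T[0,4] ⇒ YES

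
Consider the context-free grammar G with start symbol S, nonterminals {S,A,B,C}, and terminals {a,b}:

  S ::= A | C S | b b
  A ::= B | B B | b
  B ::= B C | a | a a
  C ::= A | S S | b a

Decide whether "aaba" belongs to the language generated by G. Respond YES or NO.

Convert to CNF:
  S -> B B | B C | C S | T0 T0 | T1 T1 | a | b
  A -> B B | B C | T0 T0 | a | b
  B -> B C | T0 T0 | a
  C -> B B | B C | S S | T0 T0 | T1 T0 | a | b
  T0 -> a
  T1 -> b

Fill CYK table bottom-up:
  cell(0,0) a: {A,B,C,S,T0}  orig:{A,B,C,S}
  cell(1,1) a: {A,B,C,S,T0}  orig:{A,B,C,S}
  cell(2,2) b: {A,C,S,T1}  orig:{A,C,S}
  cell(3,3) a: {A,B,C,S,T0}  orig:{A,B,C,S}
  cell(0,1) aa: {A,B,C,S}
  cell(1,2) ab: {A,B,C,S}
  cell(2,3) ba: {C,S}
  cell(0,2) aab: {A,B,C,S}
  cell(1,3) aba: {A,B,C,S}
  cell(0,3) aaba: {A,B,C,S}

S ∈ T[0,3] ⇒ YES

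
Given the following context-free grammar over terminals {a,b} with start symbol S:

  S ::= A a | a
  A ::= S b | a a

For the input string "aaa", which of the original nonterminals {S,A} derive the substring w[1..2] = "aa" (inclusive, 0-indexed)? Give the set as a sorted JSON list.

CNF form of G:
  S -> A T1 | a
  A -> S T0 | T1 T1
  T0 -> b
  T1 -> a

CYK fill, restricted to cells inside w[1..2]:
  cell(1,1) a: {S,T1}  orig:{S}
  cell(2,2) a: {S,T1}  orig:{S}
  cell(1,2) aa: {A}

Original NTs in T[1,2] deriving "aa": ["A"]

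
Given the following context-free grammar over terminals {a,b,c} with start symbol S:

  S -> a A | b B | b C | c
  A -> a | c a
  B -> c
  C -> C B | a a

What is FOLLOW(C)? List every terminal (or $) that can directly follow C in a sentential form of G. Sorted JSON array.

FIRST sets, iterate to fixpoint:
pass 1:
  A via A→a: +{a}
  A via A→c a: +{c}
  B via B→c: +{c}
  C via C→a a: +{a}
  S via S→a A: +{a}
  S via S→b B: +{b}
  S via S→c: +{c}
  FIRST(S)={a,b,c}  FIRST(A)={a,c}  FIRST(B)={c}  FIRST(C)={a}
pass 2: (stable)
  FIRST(S)={a,b,c}  FIRST(A)={a,c}  FIRST(B)={c}  FIRST(C)={a}

FOLLOW sets:
FOLLOW(S) := {$}
iter 1:
  C→C B: FOLLOW(C) ⊇ FIRST(B) = {c}; new: +{c}
  C→C B: FOLLOW(B) ⊇ FOLLOW(C) ⊇ {c}; new: +{c}
  S→a A: FOLLOW(A) ⊇ FOLLOW(S) ⊇ {$}; new: +{$}
  S→b B: FOLLOW(B) ⊇ FOLLOW(S) ⊇ {$}; new: +{$}
  S→b C: FOLLOW(C) ⊇ FOLLOW(S) ⊇ {$}; new: +{$}
  S: {$}  A: {$}  B: {$,c}  C: {$,c}
iter 2: — fixpoint
  S: {$}  A: {$}  B: {$,c}  C: {$,c}

FOLLOW(C) = ["$", "c"]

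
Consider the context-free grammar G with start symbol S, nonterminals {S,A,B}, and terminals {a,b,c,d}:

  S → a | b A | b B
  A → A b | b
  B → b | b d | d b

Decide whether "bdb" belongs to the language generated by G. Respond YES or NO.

Convert to CNF:
  S -> T0 A | T0 B | a
  A -> A T0 | b
  B -> T0 T1 | T1 T0 | b
  T0 -> b
  T1 -> d

CYK fill:
  [0..0]={A,B,T0}  "b"  orig:{A,B}
  [1..1]={T1}  "d"  orig:{}
  [2..2]={A,B,T0}  "b"  orig:{A,B}
  [0..1]={B}  "bd"
  [1..2]={B}  "db"
  [0..2]={S}  "bdb"

S ∈ T[0,2] ⇒ YES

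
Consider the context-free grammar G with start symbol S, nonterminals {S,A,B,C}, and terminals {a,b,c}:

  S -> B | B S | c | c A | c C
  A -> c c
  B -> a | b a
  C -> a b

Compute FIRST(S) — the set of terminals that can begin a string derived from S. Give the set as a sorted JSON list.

FIRST iteration:
pass 1:
  A via A→c c: +{c}
  B via B→a: +{a}
  B via B→b a: +{b}
  C via C→a b: +{a}
  S via S→B: +{a,b}
  S via S→c: +{c}
  FIRST(S)={a,b,c}  FIRST(A)={c}  FIRST(B)={a,b}  FIRST(C)={a}
pass 2: done
  FIRST(S)={a,b,c}  FIRST(A)={c}  FIRST(B)={a,b}  FIRST(C)={a}

FIRST(S) = ["a", "b", "c"]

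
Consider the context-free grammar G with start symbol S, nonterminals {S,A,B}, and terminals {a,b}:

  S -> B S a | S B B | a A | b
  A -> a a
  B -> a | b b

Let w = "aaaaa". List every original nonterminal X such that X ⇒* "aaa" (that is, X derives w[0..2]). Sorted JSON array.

Convert to CNF:
  S -> B X2 | S X3 | T0 A | b
  A -> T0 T0
  B -> T1 T1 | a
  T0 -> a
  T1 -> b
  X2 -> S T0
  X3 -> B B

Fill CYK table bottom-up (cells [i..j] with 0 ≤ i ≤ j ≤ 2 only):
  cell(0,0) a: {B,T0}  orig:{B}
  cell(1,1) a: {B,T0}  orig:{B}
  cell(2,2) a: {B,T0}  orig:{B}
  cell(0,1) aa: {A,X3}  orig:{A}
  cell(1,2) aa: {A,X3}  orig:{A}
  cell(0,2) aaa: {S}

Original NTs in T[0,2] deriving "aaa": ["S"]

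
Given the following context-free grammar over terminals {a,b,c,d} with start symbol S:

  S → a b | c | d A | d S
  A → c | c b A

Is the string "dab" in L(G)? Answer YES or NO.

Convert to CNF:
  S -> T2 T1 | T3 A | T3 S | c
  A -> T0 X4 | c
  T0 -> c
  T1 -> b
  T2 -> a
  T3 -> d
  X4 -> T1 A

CYK table (by increasing span):
  cell(0,0) d: {T3}  orig:{}
  cell(1,1) a: {T2}  orig:{}
  cell(2,2) b: {T1}  orig:{}
  cell(0,1) da: ∅
  cell(1,2) ab: {S}
  cell(0,2) dab: {S}

S ∈ T[0,2] ⇒ YES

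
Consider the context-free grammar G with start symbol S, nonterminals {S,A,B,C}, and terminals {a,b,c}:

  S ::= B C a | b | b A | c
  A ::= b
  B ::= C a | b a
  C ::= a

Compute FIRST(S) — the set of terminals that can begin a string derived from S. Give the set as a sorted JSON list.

FIRST sets, iterate to fixpoint:
iter 1:
  A via A→b: +{b}
  B via B→b a: +{b}
  C via C→a: +{a}
  S via S→B C a: +{b}
  S via S→c: +{c}
  FIRST[S]={b,c}  FIRST[A]={b}  FIRST[B]={b}  FIRST[C]={a}
iter 2:
  B via B→C a: +{a}
  S via S→B C a: +{a}
  FIRST[S]={a,b,c}  FIRST[A]={b}  FIRST[B]={a,b}  FIRST[C]={a}
iter 3: — fixpoint
  FIRST[S]={a,b,c}  FIRST[A]={b}  FIRST[B]={a,b}  FIRST[C]={a}

FIRST(S) = ["a", "b", "c"]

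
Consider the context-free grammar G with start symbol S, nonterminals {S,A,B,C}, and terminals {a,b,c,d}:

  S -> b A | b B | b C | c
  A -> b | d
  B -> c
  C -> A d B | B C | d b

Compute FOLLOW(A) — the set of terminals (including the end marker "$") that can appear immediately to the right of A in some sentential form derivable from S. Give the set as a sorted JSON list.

FIRST iteration:
iter 1:
  A via A→b: +{b}
  A via A→d: +{d}
  B via B→c: +{c}
  C via C→A d B: +{b,d}
  C via C→B C: +{c}
  S via S→b A: +{b}
  S via S→c: +{c}
  FIRST(S)={b,c}  FIRST(A)={b,d}  FIRST(B)={c}  FIRST(C)={b,c,d}
iter 2: (no change)
  FIRST(S)={b,c}  FIRST(A)={b,d}  FIRST(B)={c}  FIRST(C)={b,c,d}

FOLLOW iteration:
seed FOLLOW(S) with $
[1]
  C→A d B: FOLLOW(A) ⊇ FIRST(d) = {d}; new: +{d}
  C→B C: FOLLOW(B) ⊇ FIRST(C) = {b,c,d}; new: +{b,c,d}
  S→b A: FOLLOW(A) ⊇ FOLLOW(S) ⊇ {$}; new: +{$}
  S→b B: FOLLOW(B) ⊇ FOLLOW(S) ⊇ {$}; new: +{$}
  S→b C: FOLLOW(C) ⊇ FOLLOW(S) ⊇ {$}; new: +{$}
  FOLLOW(S)={$}  FOLLOW(A)={$,d}  FOLLOW(B)={$,b,c,d}  FOLLOW(C)={$}
[2] done
  FOLLOW(S)={$}  FOLLOW(A)={$,d}  FOLLOW(B)={$,b,c,d}  FOLLOW(C)={$}

FOLLOW(A) = ["$", "d"]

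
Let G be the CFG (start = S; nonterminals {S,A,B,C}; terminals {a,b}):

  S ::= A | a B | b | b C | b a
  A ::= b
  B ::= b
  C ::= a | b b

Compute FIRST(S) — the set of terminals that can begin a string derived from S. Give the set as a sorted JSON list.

Compute FIRST by fixpoint:
round 1:
  A via A→b: +{b}
  B via B→b: +{b}
  C via C→a: +{a}
  C via C→b b: +{b}
  S via S→A: +{b}
  S via S→a B: +{a}
  FIRST[S]={a,b}  FIRST[A]={b}  FIRST[B]={b}  FIRST[C]={a,b}
round 2: done
  FIRST[S]={a,b}  FIRST[A]={b}  FIRST[B]={b}  FIRST[C]={a,b}

FIRST(S) = ["a", "b"]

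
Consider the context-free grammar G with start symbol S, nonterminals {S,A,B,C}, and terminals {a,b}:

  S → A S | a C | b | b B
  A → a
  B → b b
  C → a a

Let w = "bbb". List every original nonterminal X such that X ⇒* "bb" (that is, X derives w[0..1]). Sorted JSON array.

Convert to CNF:
  S -> A S | T0 B | T1 C | b
  A -> a
  B -> T0 T0
  C -> T1 T1
  T0 -> b
  T1 -> a

CYK table (by increasing span), restricted to cells inside w[0..1]:
  cell(0,0) b: {S,T0}  orig:{S}
  cell(1,1) b: {S,T0}  orig:{S}
  cell(0,1) bb: {B}

Original NTs in T[0,1] deriving "bb": ["B"]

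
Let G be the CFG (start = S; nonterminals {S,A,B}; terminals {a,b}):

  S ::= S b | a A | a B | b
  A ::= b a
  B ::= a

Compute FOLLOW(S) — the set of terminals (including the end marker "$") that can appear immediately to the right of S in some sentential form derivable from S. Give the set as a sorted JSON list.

FIRST iteration:
pass 1:
  A via A→b a: +{b}
  B via B→a: +{a}
  S via S→a A: +{a}
  S via S→b: +{b}
  FIRST[S]={a,b}  FIRST[A]={b}  FIRST[B]={a}
pass 2: done
  FIRST[S]={a,b}  FIRST[A]={b}  FIRST[B]={a}

FOLLOW iteration:
initialize: $ ∈ FOLLOW(S)
pass 1:
  S→S b: FOLLOW(S) ⊇ FIRST(b) = {b}; new: +{b}
  S→a A: FOLLOW(A) ⊇ FOLLOW(S) ⊇ {$,b}; new: +{$,b}
  S→a B: FOLLOW(B) ⊇ FOLLOW(S) ⊇ {$,b}; new: +{$,b}
  S: {$,b}  A: {$,b}  B: {$,b}
pass 2: — fixpoint
  S: {$,b}  A: {$,b}  B: {$,b}

FOLLOW(S) = ["$", "b"]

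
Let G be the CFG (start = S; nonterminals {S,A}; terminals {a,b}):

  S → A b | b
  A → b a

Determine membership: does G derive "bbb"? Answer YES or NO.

CNF form of G:
  S -> A T0 | b
  A -> T0 T1
  T0 -> b
  T1 -> a

CYK table (by increasing span):
  cell(0,0) b: {S,T0}  orig:{S}
  cell(1,1) b: {S,T0}  orig:{S}
  cell(2,2) b: {S,T0}  orig:{S}
  cell(0,1) bb: ∅
  cell(1,2) bb: ∅
  cell(0,2) bbb: ∅

S ∉ T[0,2] ⇒ NO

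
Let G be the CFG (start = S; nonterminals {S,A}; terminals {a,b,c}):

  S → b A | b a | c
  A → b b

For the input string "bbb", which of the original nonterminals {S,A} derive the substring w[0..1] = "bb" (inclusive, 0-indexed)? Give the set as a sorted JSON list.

CNF form of G:
  S -> T0 A | T0 T1 | c
  A -> T0 T0
  T0 -> b
  T1 -> a

CYK table (by increasing span), restricted to cells inside w[0..1]:
  [0..0]={T0}  "b"  orig:{}
  [1..1]={T0}  "b"  orig:{}
  [0..1]={A}  "bb"

Original NTs in T[0,1] deriving "bb": ["A"]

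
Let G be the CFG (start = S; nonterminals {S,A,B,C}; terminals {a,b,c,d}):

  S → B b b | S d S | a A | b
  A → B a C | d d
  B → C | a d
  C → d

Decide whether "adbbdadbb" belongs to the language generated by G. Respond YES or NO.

Convert to CNF:
  S -> B X4 | S X5 | T0 A | b
  A -> B X3 | T1 T1
  B -> T0 T1 | d
  C -> d
  T0 -> a
  T1 -> d
  T2 -> b
  X3 -> T0 C
  X4 -> T2 T2
  X5 -> T1 S

CYK fill:
  [0..0]={T0}  "a"  orig:{}
  [1..1]={B,C,T1}  "d"  orig:{B,C}
  [2..2]={S,T2}  "b"  orig:{S}
  [3..3]={S,T2}  "b"  orig:{S}
  [4..4]={B,C,T1}  "d"  orig:{B,C}
  [5..5]={T0}  "a"  orig:{}
  [6..6]={B,C,T1}  "d"  orig:{B,C}
  [7..7]={S,T2}  "b"  orig:{S}
  [8..8]={S,T2}  "b"  orig:{S}
  [0..1]={B,X3}  "ad"  orig:{B}
  [1..2]={X5}  "db"  orig:{}
  [2..3]={X4}  "bb"  orig:{}
  [3..4]=∅  "bd"
  [4..5]=∅  "da"
  [5..6]={B,X3}  "ad"  orig:{B}
  [6..7]={X5}  "db"  orig:{}
  [7..8]={X4}  "bb"  orig:{}
  [0..2]=∅  "adb"
  [1..3]={S}  "dbb"
  [2..4]=∅  "bbd"
  [3..5]=∅  "bda"
  [4..6]={A}  "dad"
  [5..7]=∅  "adb"
  [6..8]={S}  "dbb"
  [0..3]={S}  "adbb"
  [1..4]=∅  "dbbd"
  [2..5]=∅  "bbda"
  [3..6]=∅  "bdad"
  [4..7]=∅  "dadb"
  [5..8]={S}  "adbb"
  [0..4]=∅  "adbbd"
  [1..5]=∅  "dbbda"
  [2..6]=∅  "bbdad"
  [3..7]=∅  "bdadb"
  [4..8]={X5}  "dadbb"  orig:{}
  [0..5]=∅  "adbbda"
  [1..6]=∅  "dbbdad"
  [2..7]=∅  "bbdadb"
  [3..8]={S}  "bdadbb"
  [0..6]=∅  "adbbdad"
  [1..7]=∅  "dbbdadb"
  [2..8]=∅  "bbdadbb"
  [0..7]=∅  "adbbdadb"
  [1..8]={S}  "dbbdadbb"
  [0..8]={S}  "adbbdadbb"

S ∈ T[0,8] ⇒ YES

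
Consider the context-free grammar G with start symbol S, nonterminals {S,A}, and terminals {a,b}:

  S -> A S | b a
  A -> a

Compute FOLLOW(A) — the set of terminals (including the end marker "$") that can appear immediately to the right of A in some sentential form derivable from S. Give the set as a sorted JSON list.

FIRST sets, iterate to fixpoint:
iter 1:
  A via A→a: +{a}
  S via S→A S: +{a}
  S via S→b a: +{b}
  FIRST[S]={a,b}  FIRST[A]={a}
iter 2: (no change)
  FIRST[S]={a,b}  FIRST[A]={a}

FOLLOW iteration:
seed FOLLOW(S) with $
pass 1:
  S→A S: FOLLOW(A) ⊇ FIRST(S) = {a,b}; new: +{a,b}
  S: {$}  A: {a,b}
pass 2: (no change)
  S: {$}  A: {a,b}

FOLLOW(A) = ["a", "b"]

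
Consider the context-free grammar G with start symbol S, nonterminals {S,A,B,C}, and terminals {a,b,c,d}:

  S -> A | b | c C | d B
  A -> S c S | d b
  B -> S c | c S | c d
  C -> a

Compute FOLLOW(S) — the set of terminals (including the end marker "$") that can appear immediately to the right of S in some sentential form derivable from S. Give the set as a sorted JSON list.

FIRST sets, iterate to fixpoint:
[1]
  A via A→d b: +{d}
  B via B→c S: +{c}
  C via C→a: +{a}
  S via S→A: +{d}
  S via S→b: +{b}
  S via S→c C: +{c}
  FIRST[S]={b,c,d}  FIRST[A]={d}  FIRST[B]={c}  FIRST[C]={a}
[2]
  A via A→S c S: +{b,c}
  B via B→S c: +{b,d}
  FIRST[S]={b,c,d}  FIRST[A]={b,c,d}  FIRST[B]={b,c,d}  FIRST[C]={a}
[3] — fixpoint
  FIRST[S]={b,c,d}  FIRST[A]={b,c,d}  FIRST[B]={b,c,d}  FIRST[C]={a}

FOLLOW sets:
initialize: $ ∈ FOLLOW(S)
round 1:
  A→S c S: FOLLOW(S) ⊇ FIRST(c) = {c}; new: +{c}
  S→A: FOLLOW(A) ⊇ FOLLOW(S) ⊇ {$,c}; new: +{$,c}
  S→c C: FOLLOW(C) ⊇ FOLLOW(S) ⊇ {$,c}; new: +{$,c}
  S→d B: FOLLOW(B) ⊇ FOLLOW(S) ⊇ {$,c}; new: +{$,c}
  FOLLOW(S)={$,c}  FOLLOW(A)={$,c}  FOLLOW(B)={$,c}  FOLLOW(C)={$,c}
round 2: — fixpoint
  FOLLOW(S)={$,c}  FOLLOW(A)={$,c}  FOLLOW(B)={$,c}  FOLLOW(C)={$,c}

FOLLOW(S) = ["$", "c"]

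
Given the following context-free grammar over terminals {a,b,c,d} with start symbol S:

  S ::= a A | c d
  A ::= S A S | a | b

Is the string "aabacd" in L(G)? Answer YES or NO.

CNF form of G:
  S -> T0 A | T1 T2
  A -> S X3 | a | b
  T0 -> a
  T1 -> c
  T2 -> d
  X3 -> A S

CYK table (by increasing span):
  [0..0]={A,T0}  "a"  orig:{A}
  [1..1]={A,T0}  "a"  orig:{A}
  [2..2]={A}  "b"
  [3..3]={A,T0}  "a"  orig:{A}
  [4..4]={T1}  "c"  orig:{}
  [5..5]={T2}  "d"  orig:{}
  [0..1]={S}  "aa"
  [1..2]={S}  "ab"
  [2..3]=∅  "ba"
  [3..4]=∅  "ac"
  [4..5]={S}  "cd"
  [0..2]={X3}  "aab"  orig:{}
  [1..3]=∅  "aba"
  [2..4]=∅  "bac"
  [3..5]={X3}  "acd"  orig:{}
  [0..3]=∅  "aaba"
  [1..4]=∅  "abac"
  [2..5]=∅  "bacd"
  [0..4]=∅  "aabac"
  [1..5]={A}  "abacd"
  [0..5]={S}  "aabacd"

S ∈ T[0,5] ⇒ YES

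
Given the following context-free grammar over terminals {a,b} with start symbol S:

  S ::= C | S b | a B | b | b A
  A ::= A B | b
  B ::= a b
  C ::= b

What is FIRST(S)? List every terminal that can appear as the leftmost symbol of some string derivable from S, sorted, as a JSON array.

FIRST sets, iterate to fixpoint:
iter 1:
  A via A→b: +{b}
  B via B→a b: +{a}
  C via C→b: +{b}
  S via S→C: +{b}
  S via S→a B: +{a}
  FIRST(S)={a,b}  FIRST(A)={b}  FIRST(B)={a}  FIRST(C)={b}
iter 2: done
  FIRST(S)={a,b}  FIRST(A)={b}  FIRST(B)={a}  FIRST(C)={b}

FIRST(S) = ["a", "b"]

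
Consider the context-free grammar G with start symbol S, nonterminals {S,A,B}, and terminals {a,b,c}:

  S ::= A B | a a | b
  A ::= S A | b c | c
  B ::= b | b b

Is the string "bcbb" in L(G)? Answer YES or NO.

Convert to CNF:
  S -> A B | T2 T2 | b
  A -> S A | T0 T1 | c
  B -> T0 T0 | b
  T0 -> b
  T1 -> c
  T2 -> a

CYK table (by increasing span):
  [0..0]={B,S,T0}  "b"  orig:{B,S}
  [1..1]={A,T1}  "c"  orig:{A}
  [2..2]={B,S,T0}  "b"  orig:{B,S}
  [3..3]={B,S,T0}  "b"  orig:{B,S}
  [0..1]={A}  "bc"
  [1..2]={S}  "cb"
  [2..3]={B}  "bb"
  [0..2]={S}  "bcb"
  [1..3]={S}  "cbb"
  [0..3]={S}  "bcbb"

S ∈ T[0,3] ⇒ YES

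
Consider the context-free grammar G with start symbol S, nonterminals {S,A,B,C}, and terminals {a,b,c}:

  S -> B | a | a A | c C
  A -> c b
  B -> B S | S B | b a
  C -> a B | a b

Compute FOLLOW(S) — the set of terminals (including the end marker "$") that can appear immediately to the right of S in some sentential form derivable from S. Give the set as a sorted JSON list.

Compute FIRST by fixpoint:
pass 1:
  A via A→c b: +{c}
  B via B→b a: +{b}
  C via C→a B: +{a}
  S via S→B: +{b}
  S via S→a: +{a}
  S via S→c C: +{c}
  FIRST(S)={a,b,c}  FIRST(A)={c}  FIRST(B)={b}  FIRST(C)={a}
pass 2:
  B via B→S B: +{a,c}
  FIRST(S)={a,b,c}  FIRST(A)={c}  FIRST(B)={a,b,c}  FIRST(C)={a}
pass 3: — fixpoint
  FIRST(S)={a,b,c}  FIRST(A)={c}  FIRST(B)={a,b,c}  FIRST(C)={a}

Compute FOLLOW by fixpoint:
FOLLOW(S) := {$}
round 1:
  B→B S: FOLLOW(B) ⊇ FIRST(S) = {a,b,c}; new: +{a,b,c}
  B→B S: FOLLOW(S) ⊇ FOLLOW(B) ⊇ {a,b,c}; new: +{a,b,c}
  S→B: FOLLOW(B) ⊇ FOLLOW(S) ⊇ {$,a,b,c}; new: +{$}
  S→a A: FOLLOW(A) ⊇ FOLLOW(S) ⊇ {$,a,b,c}; new: +{$,a,b,c}
  S→c C: FOLLOW(C) ⊇ FOLLOW(S) ⊇ {$,a,b,c}; new: +{$,a,b,c}
  FOLLOW(S)={$,a,b,c}  FOLLOW(A)={$,a,b,c}  FOLLOW(B)={$,a,b,c}  FOLLOW(C)={$,a,b,c}
round 2: done
  FOLLOW(S)={$,a,b,c}  FOLLOW(A)={$,a,b,c}  FOLLOW(B)={$,a,b,c}  FOLLOW(C)={$,a,b,c}

FOLLOW(S) = ["$", "a", "b", "c"]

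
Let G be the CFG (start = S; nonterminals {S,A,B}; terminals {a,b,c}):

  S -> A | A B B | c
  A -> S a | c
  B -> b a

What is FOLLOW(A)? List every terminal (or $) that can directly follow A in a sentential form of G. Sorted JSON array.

Compute FIRST by fixpoint:
round 1:
  A via A→c: +{c}
  B via B→b a: +{b}
  S via S→A: +{c}
  FIRST(S)={c}  FIRST(A)={c}  FIRST(B)={b}
round 2: done
  FIRST(S)={c}  FIRST(A)={c}  FIRST(B)={b}

Compute FOLLOW by fixpoint:
initialize: $ ∈ FOLLOW(S)
pass 1:
  A→S a: FOLLOW(S) ⊇ FIRST(a) = {a}; new: +{a}
  S→A: FOLLOW(A) ⊇ FOLLOW(S) ⊇ {$,a}; new: +{$,a}
  S→A B B: FOLLOW(A) ⊇ FIRST(B) = {b}; new: +{b}
  S→A B B: FOLLOW(B) ⊇ FIRST(B) = {b}; new: +{b}
  S→A B B: FOLLOW(B) ⊇ FOLLOW(S) ⊇ {$,a}; new: +{$,a}
  FOLLOW[S]={$,a}  FOLLOW[A]={$,a,b}  FOLLOW[B]={$,a,b}
pass 2: — fixpoint
  FOLLOW[S]={$,a}  FOLLOW[A]={$,a,b}  FOLLOW[B]={$,a,b}

FOLLOW(A) = ["$", "a", "b"]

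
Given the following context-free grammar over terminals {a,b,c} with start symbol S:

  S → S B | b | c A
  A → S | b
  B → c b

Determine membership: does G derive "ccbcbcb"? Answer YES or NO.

Convert to CNF:
  S -> S B | T0 A | b
  A -> S B | T0 A | b
  B -> T0 T1
  T0 -> c
  T1 -> b

Fill CYK table bottom-up:
  cell(0,0) c: {T0}  orig:{}
  cell(1,1) c: {T0}  orig:{}
  cell(2,2) b: {A,S,T1}  orig:{A,S}
  cell(3,3) c: {T0}  orig:{}
  cell(4,4) b: {A,S,T1}  orig:{A,S}
  cell(5,5) c: {T0}  orig:{}
  cell(6,6) b: {A,S,T1}  orig:{A,S}
  cell(0,1) cc: ∅
  cell(1,2) cb: {A,B,S}
  cell(2,3) bc: ∅
  cell(3,4) cb: {A,B,S}
  cell(4,5) bc: ∅
  cell(5,6) cb: {A,B,S}
  cell(0,2) ccb: {A,S}
  cell(1,3) cbc: ∅
  cell(2,4) bcb: {A,S}
  cell(3,5) cbc: ∅
  cell(4,6) bcb: {A,S}
  cell(0,3) ccbc: ∅
  cell(1,4) cbcb: {A,S}
  cell(2,5) bcbc: ∅
  cell(3,6) cbcb: {A,S}
  cell(0,4) ccbcb: {A,S}
  cell(1,5) cbcbc: ∅
  cell(2,6) bcbcb: {A,S}
  cell(0,5) ccbcbc: ∅
  cell(1,6) cbcbcb: {A,S}
  cell(0,6) ccbcbcb: {A,S}

S ∈ T[0,6] ⇒ YES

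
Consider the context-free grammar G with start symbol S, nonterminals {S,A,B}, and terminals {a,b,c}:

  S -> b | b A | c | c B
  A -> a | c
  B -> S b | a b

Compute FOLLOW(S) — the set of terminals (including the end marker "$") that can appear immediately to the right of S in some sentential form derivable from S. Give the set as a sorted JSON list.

FIRST iteration:
[1]
  A via A→a: +{a}
  A via A→c: +{c}
  B via B→a b: +{a}
  S via S→b: +{b}
  S via S→c: +{c}
  FIRST[S]={b,c}  FIRST[A]={a,c}  FIRST[B]={a}
[2]
  B via B→S b: +{b,c}
  FIRST[S]={b,c}  FIRST[A]={a,c}  FIRST[B]={a,b,c}
[3] — fixpoint
  FIRST[S]={b,c}  FIRST[A]={a,c}  FIRST[B]={a,b,c}

FOLLOW sets:
initialize: $ ∈ FOLLOW(S)
[1]
  B→S b: FOLLOW(S) ⊇ FIRST(b) = {b}; new: +{b}
  S→b A: FOLLOW(A) ⊇ FOLLOW(S) ⊇ {$,b}; new: +{$,b}
  S→c B: FOLLOW(B) ⊇ FOLLOW(S) ⊇ {$,b}; new: +{$,b}
  FOLLOW(S)={$,b}  FOLLOW(A)={$,b}  FOLLOW(B)={$,b}
[2] — fixpoint
  FOLLOW(S)={$,b}  FOLLOW(A)={$,b}  FOLLOW(B)={$,b}

FOLLOW(S) = ["$", "b"]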